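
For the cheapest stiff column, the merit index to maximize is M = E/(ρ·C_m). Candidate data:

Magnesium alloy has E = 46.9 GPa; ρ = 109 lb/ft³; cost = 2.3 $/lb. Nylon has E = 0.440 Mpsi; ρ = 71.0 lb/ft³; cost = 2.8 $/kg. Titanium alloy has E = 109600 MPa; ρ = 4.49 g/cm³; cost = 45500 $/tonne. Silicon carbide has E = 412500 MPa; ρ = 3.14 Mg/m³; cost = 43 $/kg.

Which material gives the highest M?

magnesium alloy

In SI units:
  magnesium alloy: E = 46.90 GPa, ρ = 1746 kg/m³, cost = 5.071 $/kg
  nylon: E = 3.034 GPa, ρ = 1137 kg/m³, cost = 2.800 $/kg
  titanium alloy: E = 109.6 GPa, ρ = 4490 kg/m³, cost = 45.50 $/kg
  silicon carbide: E = 412.5 GPa, ρ = 3140 kg/m³, cost = 43.00 $/kg
  magnesium alloy: M = 5.30 MN·m per $
  silicon carbide: M = 3.06 MN·m per $
  nylon: M = 0.953 MN·m per $
  titanium alloy: M = 0.536 MN·m per $
Magnesium alloy has the largest M.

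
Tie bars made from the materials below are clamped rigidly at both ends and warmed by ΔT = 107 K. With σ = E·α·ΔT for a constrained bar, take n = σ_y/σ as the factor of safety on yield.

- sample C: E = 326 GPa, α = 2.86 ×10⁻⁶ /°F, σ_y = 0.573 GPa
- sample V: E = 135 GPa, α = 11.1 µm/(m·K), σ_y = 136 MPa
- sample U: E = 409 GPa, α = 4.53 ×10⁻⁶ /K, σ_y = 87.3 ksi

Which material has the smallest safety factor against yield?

sample V

Per material, after unit conversion:
  sample C: E = 326.0, α = 5.15, σ_y = 573.0 → σ = 180 MPa, n = 3.19
  sample V: E = 135.0, α = 11.1, σ_y = 136.0 → σ = 160 MPa, n = 0.848
  sample U: E = 409.0, α = 4.53, σ_y = 601.9 → σ = 198 MPa, n = 3.04
Sample V has the lowest safety factor, n = 0.848.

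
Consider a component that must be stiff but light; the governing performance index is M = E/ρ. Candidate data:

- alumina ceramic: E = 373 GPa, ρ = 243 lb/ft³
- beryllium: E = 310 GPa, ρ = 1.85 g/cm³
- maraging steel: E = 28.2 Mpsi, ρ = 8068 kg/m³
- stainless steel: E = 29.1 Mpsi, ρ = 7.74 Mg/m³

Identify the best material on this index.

In SI units:
  alumina ceramic: E = 373.0 GPa, ρ = 3892 kg/m³
  beryllium: E = 310.0 GPa, ρ = 1850 kg/m³
  maraging steel: E = 194.4 GPa, ρ = 8068 kg/m³
  stainless steel: E = 200.6 GPa, ρ = 7740 kg/m³
  beryllium: M = 168 MN·m/kg
  alumina ceramic: M = 95.8 MN·m/kg
  stainless steel: M = 25.9 MN·m/kg
  maraging steel: M = 24.1 MN·m/kg
Highest index: beryllium.

beryllium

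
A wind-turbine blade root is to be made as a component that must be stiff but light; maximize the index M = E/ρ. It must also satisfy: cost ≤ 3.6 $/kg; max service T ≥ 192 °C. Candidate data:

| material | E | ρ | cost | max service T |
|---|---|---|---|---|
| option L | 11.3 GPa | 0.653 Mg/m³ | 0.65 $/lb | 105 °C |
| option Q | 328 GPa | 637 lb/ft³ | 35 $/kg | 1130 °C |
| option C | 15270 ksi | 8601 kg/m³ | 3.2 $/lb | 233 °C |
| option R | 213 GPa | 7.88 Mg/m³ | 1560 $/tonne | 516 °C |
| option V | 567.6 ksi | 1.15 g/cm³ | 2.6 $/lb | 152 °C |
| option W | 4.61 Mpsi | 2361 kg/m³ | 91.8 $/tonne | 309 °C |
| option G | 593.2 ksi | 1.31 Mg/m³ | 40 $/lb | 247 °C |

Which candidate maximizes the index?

option R

Screen on constraints: cost ≤ 3.6 $/kg; max service T ≥ 192 °C. Survivors: option R, option W.
Normalizing units and computing the index:
  option R: E = 213.0 GPa, ρ = 7880 kg/m³
  option W: E = 31.78 GPa, ρ = 2361 kg/m³
  option R: M = 27.0 MN·m/kg
  option W: M = 13.5 MN·m/kg
Option R has the largest M.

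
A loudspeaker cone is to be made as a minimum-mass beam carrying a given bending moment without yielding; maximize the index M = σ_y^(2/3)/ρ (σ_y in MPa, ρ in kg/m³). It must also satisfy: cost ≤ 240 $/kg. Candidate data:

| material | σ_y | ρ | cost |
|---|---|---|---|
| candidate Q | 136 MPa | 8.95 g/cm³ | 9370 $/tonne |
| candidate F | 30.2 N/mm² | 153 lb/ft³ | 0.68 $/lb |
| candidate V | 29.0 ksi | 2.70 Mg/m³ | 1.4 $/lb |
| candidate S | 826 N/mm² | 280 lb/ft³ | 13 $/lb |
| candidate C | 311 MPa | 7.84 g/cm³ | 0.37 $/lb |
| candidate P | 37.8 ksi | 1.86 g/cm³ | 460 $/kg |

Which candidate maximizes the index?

candidate S

Screen on constraints: cost ≤ 240 $/kg. Survivors: candidate Q, candidate F, candidate V, candidate S, candidate C.
After converting to SI:
  candidate Q: σ_y = 136.0 MPa, ρ = 8950 kg/m³
  candidate F: σ_y = 30.20 MPa, ρ = 2451 kg/m³
  candidate V: σ_y = 199.9 MPa, ρ = 2700 kg/m³
  candidate S: σ_y = 826.0 MPa, ρ = 4485 kg/m³
  candidate C: σ_y = 311.0 MPa, ρ = 7840 kg/m³
  candidate S: M = 19.6×10⁻³
  candidate V: M = 12.7×10⁻³
  candidate C: M = 5.85×10⁻³
  candidate F: M = 3.96×10⁻³
  candidate Q: M = 2.95×10⁻³
The maximum is for candidate S.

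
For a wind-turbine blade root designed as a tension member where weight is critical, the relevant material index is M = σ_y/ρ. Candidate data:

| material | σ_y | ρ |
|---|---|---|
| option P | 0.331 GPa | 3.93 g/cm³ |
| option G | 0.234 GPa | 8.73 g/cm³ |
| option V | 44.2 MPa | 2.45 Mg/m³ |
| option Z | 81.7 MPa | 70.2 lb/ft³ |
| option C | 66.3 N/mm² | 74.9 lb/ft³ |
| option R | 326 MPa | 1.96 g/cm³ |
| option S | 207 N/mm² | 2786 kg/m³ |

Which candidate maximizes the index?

After converting to SI:
  option P: σ_y = 331.0 MPa, ρ = 3930 kg/m³
  option G: σ_y = 234.0 MPa, ρ = 8730 kg/m³
  option V: σ_y = 44.20 MPa, ρ = 2450 kg/m³
  option Z: σ_y = 81.70 MPa, ρ = 1124 kg/m³
  option C: σ_y = 66.30 MPa, ρ = 1200 kg/m³
  option R: σ_y = 326.0 MPa, ρ = 1960 kg/m³
  option S: σ_y = 207.0 MPa, ρ = 2786 kg/m³
  option R: M = 166 kN·m/kg
  option P: M = 84.2 kN·m/kg
  option S: M = 74.3 kN·m/kg
  option Z: M = 72.7 kN·m/kg
  option C: M = 55.3 kN·m/kg
  option G: M = 26.8 kN·m/kg
  option V: M = 18.0 kN·m/kg
Highest index: option R.

option R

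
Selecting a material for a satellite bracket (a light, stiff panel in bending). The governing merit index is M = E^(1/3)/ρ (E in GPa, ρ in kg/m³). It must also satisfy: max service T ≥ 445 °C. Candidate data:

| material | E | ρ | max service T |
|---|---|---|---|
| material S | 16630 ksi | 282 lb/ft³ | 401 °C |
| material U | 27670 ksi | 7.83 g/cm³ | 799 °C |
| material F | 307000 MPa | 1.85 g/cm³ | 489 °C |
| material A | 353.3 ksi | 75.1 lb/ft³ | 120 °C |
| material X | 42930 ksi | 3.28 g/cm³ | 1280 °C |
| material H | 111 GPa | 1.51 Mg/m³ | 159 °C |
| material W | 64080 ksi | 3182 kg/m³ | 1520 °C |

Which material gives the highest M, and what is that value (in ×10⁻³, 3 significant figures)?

Screen on constraints: max service T ≥ 445 °C. Survivors: material U, material F, material X, material W.
Convert each candidate to consistent units, then evaluate M:
  material U: E = 190.8 GPa, ρ = 7830 kg/m³
  material F: E = 307.0 GPa, ρ = 1850 kg/m³
  material X: E = 296.0 GPa, ρ = 3280 kg/m³
  material W: E = 441.8 GPa, ρ = 3182 kg/m³
  material F: M = 3.65×10⁻³
  material W: M = 2.39×10⁻³
  material X: M = 2.03×10⁻³
  material U: M = 0.735×10⁻³
Material F ranks first.

material F, M = 3.65×10⁻³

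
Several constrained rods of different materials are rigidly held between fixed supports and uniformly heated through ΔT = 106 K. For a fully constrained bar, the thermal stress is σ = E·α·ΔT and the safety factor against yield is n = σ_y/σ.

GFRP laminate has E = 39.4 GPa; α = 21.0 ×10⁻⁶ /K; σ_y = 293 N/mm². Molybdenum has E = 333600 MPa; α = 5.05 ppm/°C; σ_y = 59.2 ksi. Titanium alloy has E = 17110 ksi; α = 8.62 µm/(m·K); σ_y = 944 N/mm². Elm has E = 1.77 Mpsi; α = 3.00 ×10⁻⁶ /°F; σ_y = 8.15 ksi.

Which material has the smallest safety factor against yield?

Converting E to GPa, α to ×10⁻⁶/K, σ_y to MPa, then σ and n for each:
  GFRP laminate: E = 39.40, α = 21.0, σ_y = 293.0 → σ = 87.7 MPa, n = 3.34
  molybdenum: E = 333.6, α = 5.05, σ_y = 408.2 → σ = 179 MPa, n = 2.29
  titanium alloy: E = 118.0, α = 8.62, σ_y = 944.0 → σ = 108 MPa, n = 8.76
  elm: E = 12.20, α = 5.40, σ_y = 56.19 → σ = 6.99 MPa, n = 8.04
The minimum is molybdenum at n = 2.29.

molybdenum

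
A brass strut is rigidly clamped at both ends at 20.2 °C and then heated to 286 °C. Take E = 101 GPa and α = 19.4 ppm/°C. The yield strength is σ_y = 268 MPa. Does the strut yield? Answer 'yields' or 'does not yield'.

ΔT = 265.8 K. Constrained thermal stress σ = E·α·ΔT = 101.0×10³ MPa × 19.4×10⁻⁶ × 265.8 = 521 MPa (compressive).
Compare to σ_y = 268 MPa: σ ≥ σ_y, so it yields.

yields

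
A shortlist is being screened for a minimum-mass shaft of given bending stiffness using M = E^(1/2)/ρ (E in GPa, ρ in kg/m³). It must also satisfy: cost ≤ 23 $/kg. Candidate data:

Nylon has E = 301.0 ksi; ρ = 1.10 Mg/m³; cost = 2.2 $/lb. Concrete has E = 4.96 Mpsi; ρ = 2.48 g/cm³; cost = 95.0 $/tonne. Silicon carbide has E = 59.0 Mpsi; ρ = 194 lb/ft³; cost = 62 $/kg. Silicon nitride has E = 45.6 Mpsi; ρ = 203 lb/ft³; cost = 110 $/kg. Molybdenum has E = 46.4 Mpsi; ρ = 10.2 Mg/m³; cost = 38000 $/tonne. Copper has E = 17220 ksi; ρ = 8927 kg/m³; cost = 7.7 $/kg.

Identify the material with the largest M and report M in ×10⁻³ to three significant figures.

Screen on constraints: cost ≤ 23 $/kg. Survivors: nylon, concrete, copper.
After converting to SI:
  nylon: E = 2.075 GPa, ρ = 1100 kg/m³
  concrete: E = 34.20 GPa, ρ = 2480 kg/m³
  copper: E = 118.7 GPa, ρ = 8927 kg/m³
  concrete: M = 2.36×10⁻³
  nylon: M = 1.31×10⁻³
  copper: M = 1.22×10⁻³
The maximum is for concrete.

concrete, M = 2.36×10⁻³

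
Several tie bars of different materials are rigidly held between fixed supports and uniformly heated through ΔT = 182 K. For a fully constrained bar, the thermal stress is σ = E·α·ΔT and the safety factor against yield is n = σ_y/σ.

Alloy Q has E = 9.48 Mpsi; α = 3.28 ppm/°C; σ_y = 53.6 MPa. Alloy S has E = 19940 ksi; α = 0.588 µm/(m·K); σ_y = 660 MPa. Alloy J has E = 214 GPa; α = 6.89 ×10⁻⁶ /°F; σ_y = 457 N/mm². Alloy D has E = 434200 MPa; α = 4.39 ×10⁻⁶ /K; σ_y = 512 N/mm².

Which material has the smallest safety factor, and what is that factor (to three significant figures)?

Per material, after unit conversion:
  alloy Q: E = 65.36, α = 3.28, σ_y = 53.60 → σ = 39.0 MPa, n = 1.37
  alloy S: E = 137.5, α = 0.588, σ_y = 660.0 → σ = 14.7 MPa, n = 44.9
  alloy J: E = 214.0, α = 12.4, σ_y = 457.0 → σ = 483 MPa, n = 0.946
  alloy D: E = 434.2, α = 4.39, σ_y = 512.0 → σ = 347 MPa, n = 1.48
The minimum is alloy J at n = 0.946.

alloy J, n = 0.946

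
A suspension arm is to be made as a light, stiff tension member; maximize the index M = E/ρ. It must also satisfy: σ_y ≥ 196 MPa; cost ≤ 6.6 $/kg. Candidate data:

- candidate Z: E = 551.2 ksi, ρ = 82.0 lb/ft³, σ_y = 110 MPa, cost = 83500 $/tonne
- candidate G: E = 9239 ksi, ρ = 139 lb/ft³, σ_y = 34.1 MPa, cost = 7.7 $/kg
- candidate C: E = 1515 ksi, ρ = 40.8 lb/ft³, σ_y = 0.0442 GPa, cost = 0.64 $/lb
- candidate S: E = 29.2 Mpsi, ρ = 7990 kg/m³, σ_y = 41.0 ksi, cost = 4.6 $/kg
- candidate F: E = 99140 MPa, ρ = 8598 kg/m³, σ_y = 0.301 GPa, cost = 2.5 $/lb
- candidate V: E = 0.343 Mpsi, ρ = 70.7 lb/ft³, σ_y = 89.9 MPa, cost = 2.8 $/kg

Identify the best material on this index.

Screen on constraints: σ_y ≥ 196 MPa; cost ≤ 6.6 $/kg. Survivors: candidate S, candidate F.
In SI units:
  candidate S: E = 201.3 GPa, ρ = 7990 kg/m³
  candidate F: E = 99.14 GPa, ρ = 8598 kg/m³
  candidate S: M = 25.2 MN·m/kg
  candidate F: M = 11.5 MN·m/kg
Candidate S ranks first.

candidate S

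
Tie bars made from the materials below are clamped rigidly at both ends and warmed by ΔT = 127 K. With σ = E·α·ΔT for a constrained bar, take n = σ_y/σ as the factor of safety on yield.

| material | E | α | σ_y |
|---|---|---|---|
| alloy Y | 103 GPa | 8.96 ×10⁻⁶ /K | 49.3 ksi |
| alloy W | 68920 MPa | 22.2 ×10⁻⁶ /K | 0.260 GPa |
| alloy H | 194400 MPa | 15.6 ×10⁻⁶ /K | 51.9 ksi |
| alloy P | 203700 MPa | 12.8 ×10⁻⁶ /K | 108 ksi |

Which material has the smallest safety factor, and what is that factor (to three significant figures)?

Converting E to GPa, α to ×10⁻⁶/K, σ_y to MPa, then σ and n for each:
  alloy Y: E = 103.0, α = 8.96, σ_y = 339.9 → σ = 117 MPa, n = 2.90
  alloy W: E = 68.92, α = 22.2, σ_y = 260.0 → σ = 194 MPa, n = 1.34
  alloy H: E = 194.4, α = 15.6, σ_y = 357.8 → σ = 385 MPa, n = 0.929
  alloy P: E = 203.7, α = 12.8, σ_y = 744.6 → σ = 331 MPa, n = 2.25
The minimum is alloy H at n = 0.929.

alloy H, n = 0.929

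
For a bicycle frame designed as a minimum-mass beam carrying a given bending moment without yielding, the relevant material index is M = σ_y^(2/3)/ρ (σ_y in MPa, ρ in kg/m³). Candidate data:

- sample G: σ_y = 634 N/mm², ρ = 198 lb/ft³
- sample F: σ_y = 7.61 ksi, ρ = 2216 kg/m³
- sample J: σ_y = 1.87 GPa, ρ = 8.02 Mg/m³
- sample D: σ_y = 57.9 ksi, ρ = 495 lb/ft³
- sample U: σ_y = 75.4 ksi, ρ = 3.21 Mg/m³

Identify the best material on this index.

Putting every candidate on a common basis:
  sample G: σ_y = 634.0 MPa, ρ = 3172 kg/m³
  sample F: σ_y = 52.47 MPa, ρ = 2216 kg/m³
  sample J: σ_y = 1870 MPa, ρ = 8020 kg/m³
  sample D: σ_y = 399.2 MPa, ρ = 7929 kg/m³
  sample U: σ_y = 519.9 MPa, ρ = 3210 kg/m³
  sample G: M = 23.3×10⁻³
  sample U: M = 20.1×10⁻³
  sample J: M = 18.9×10⁻³
  sample D: M = 6.84×10⁻³
  sample F: M = 6.32×10⁻³
Sample G ranks first.

sample G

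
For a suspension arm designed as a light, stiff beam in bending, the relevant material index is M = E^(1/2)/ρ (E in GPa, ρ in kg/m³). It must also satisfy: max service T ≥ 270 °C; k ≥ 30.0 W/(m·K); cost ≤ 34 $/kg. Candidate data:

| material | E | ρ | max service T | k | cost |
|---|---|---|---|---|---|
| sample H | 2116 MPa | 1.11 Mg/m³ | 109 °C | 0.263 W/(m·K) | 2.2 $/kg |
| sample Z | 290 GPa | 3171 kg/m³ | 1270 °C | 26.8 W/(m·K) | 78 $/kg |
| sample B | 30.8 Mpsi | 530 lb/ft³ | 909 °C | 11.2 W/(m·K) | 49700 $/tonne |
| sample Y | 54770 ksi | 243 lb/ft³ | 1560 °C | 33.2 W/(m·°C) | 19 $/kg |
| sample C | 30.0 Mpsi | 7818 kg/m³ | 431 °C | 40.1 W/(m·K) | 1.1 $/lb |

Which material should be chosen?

Screen on constraints: max service T ≥ 270 °C; k ≥ 30.0 W/(m·K); cost ≤ 34 $/kg. Survivors: sample Y, sample C.
Normalizing units and computing the index:
  sample Y: E = 377.6 GPa, ρ = 3892 kg/m³
  sample C: E = 206.8 GPa, ρ = 7818 kg/m³
  sample Y: M = 4.99×10⁻³
  sample C: M = 1.84×10⁻³
The maximum is for sample Y.

sample Y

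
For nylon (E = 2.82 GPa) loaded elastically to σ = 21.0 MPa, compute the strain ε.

7.45×10⁻³

ε = σ/E = 21.0 / 2820 = 7.45×10⁻³.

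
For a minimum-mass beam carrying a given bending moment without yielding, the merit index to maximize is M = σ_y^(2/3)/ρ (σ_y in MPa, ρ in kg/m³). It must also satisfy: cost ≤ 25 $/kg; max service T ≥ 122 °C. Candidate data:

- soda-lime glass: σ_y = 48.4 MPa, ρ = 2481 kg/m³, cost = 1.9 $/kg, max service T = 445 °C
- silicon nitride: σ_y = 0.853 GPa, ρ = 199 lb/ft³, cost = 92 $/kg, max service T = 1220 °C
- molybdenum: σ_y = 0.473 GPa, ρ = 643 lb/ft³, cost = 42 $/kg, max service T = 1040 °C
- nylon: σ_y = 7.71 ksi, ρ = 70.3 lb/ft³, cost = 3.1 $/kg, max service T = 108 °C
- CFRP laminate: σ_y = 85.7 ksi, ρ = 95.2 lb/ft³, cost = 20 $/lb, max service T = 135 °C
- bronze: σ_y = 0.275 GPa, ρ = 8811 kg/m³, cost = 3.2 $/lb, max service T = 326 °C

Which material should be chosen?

soda-lime glass

Screen on constraints: cost ≤ 25 $/kg; max service T ≥ 122 °C. Survivors: soda-lime glass, bronze.
Convert each candidate to consistent units, then evaluate M:
  soda-lime glass: σ_y = 48.40 MPa, ρ = 2481 kg/m³
  bronze: σ_y = 275.0 MPa, ρ = 8811 kg/m³
  soda-lime glass: M = 5.35×10⁻³
  bronze: M = 4.80×10⁻³
Soda-lime glass has the largest M.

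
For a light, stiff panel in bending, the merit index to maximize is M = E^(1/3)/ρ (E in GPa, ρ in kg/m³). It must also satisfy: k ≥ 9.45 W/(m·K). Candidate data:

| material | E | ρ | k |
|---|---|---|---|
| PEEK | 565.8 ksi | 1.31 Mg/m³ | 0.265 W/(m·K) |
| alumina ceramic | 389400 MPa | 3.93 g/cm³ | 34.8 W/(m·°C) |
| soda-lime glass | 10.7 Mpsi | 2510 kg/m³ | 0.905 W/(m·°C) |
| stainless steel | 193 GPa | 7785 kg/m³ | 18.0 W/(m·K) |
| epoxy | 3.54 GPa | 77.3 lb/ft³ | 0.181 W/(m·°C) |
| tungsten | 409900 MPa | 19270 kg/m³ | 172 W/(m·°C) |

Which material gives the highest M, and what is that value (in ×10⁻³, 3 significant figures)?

Screen on constraints: k ≥ 9.45 W/(m·K). Survivors: alumina ceramic, stainless steel, tungsten.
In SI units:
  alumina ceramic: E = 389.4 GPa, ρ = 3930 kg/m³
  stainless steel: E = 193.0 GPa, ρ = 7785 kg/m³
  tungsten: E = 409.9 GPa, ρ = 19270 kg/m³
  alumina ceramic: M = 1.86×10⁻³
  stainless steel: M = 0.742×10⁻³
  tungsten: M = 0.385×10⁻³
Alumina ceramic has the largest M.

alumina ceramic, M = 1.86×10⁻³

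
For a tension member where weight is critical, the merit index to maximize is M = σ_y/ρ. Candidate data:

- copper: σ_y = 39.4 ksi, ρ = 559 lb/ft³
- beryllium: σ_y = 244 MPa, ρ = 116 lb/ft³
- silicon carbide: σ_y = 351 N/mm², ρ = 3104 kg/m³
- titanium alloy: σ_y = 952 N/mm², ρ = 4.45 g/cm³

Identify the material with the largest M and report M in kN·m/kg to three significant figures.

Normalizing units and computing the index:
  copper: σ_y = 271.7 MPa, ρ = 8954 kg/m³
  beryllium: σ_y = 244.0 MPa, ρ = 1858 kg/m³
  silicon carbide: σ_y = 351.0 MPa, ρ = 3104 kg/m³
  titanium alloy: σ_y = 952.0 MPa, ρ = 4450 kg/m³
  titanium alloy: M = 214 kN·m/kg
  beryllium: M = 131 kN·m/kg
  silicon carbide: M = 113 kN·m/kg
  copper: M = 30.3 kN·m/kg
Highest index: titanium alloy.

titanium alloy, M = 214 kN·m/kg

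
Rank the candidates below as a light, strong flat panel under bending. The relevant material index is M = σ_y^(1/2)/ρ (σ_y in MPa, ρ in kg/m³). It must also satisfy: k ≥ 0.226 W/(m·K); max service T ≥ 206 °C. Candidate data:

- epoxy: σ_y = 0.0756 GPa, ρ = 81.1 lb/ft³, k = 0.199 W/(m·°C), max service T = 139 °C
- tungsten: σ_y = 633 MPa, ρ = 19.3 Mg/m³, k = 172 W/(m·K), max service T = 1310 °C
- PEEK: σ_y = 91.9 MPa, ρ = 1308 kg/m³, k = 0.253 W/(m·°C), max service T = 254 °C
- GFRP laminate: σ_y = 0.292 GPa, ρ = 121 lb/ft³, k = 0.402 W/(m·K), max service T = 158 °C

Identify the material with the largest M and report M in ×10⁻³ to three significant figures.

Screen on constraints: k ≥ 0.226 W/(m·K); max service T ≥ 206 °C. Survivors: tungsten, PEEK.
After converting to SI:
  tungsten: σ_y = 633.0 MPa, ρ = 19300 kg/m³
  PEEK: σ_y = 91.90 MPa, ρ = 1308 kg/m³
  PEEK: M = 7.33×10⁻³
  tungsten: M = 1.30×10⁻³
PEEK ranks first.

PEEK, M = 7.33×10⁻³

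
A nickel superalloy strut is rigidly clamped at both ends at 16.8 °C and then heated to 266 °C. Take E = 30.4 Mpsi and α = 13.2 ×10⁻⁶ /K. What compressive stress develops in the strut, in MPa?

E = 30.4 Mpsi = 209.6 GPa.
ΔT = 249.2 K. Constrained thermal stress σ = E·α·ΔT = 209.6×10³ MPa × 13.2×10⁻⁶ × 249.2 = 689 MPa (compressive).

689 MPa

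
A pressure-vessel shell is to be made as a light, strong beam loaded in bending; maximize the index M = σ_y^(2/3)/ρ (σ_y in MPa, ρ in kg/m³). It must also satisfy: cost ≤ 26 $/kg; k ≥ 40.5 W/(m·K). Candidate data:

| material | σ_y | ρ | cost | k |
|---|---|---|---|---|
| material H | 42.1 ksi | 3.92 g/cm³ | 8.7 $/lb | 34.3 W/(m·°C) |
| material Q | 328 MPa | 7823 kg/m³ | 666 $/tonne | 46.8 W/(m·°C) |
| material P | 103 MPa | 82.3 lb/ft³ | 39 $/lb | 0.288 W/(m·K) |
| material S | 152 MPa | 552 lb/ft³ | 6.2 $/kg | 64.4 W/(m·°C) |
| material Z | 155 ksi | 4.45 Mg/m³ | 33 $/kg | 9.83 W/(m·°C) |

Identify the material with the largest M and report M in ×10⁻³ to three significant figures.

Screen on constraints: cost ≤ 26 $/kg; k ≥ 40.5 W/(m·K). Survivors: material Q, material S.
After converting to SI:
  material Q: σ_y = 328.0 MPa, ρ = 7823 kg/m³
  material S: σ_y = 152.0 MPa, ρ = 8842 kg/m³
  material Q: M = 6.08×10⁻³
  material S: M = 3.22×10⁻³
The maximum is for material Q.

material Q, M = 6.08×10⁻³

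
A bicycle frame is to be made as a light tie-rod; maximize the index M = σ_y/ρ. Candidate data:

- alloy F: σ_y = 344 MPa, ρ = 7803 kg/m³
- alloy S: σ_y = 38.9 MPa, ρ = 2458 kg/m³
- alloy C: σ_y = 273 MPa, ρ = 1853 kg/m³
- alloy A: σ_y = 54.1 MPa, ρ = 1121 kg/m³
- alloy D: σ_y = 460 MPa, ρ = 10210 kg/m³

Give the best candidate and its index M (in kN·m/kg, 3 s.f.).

Evaluate M for each candidate:
  alloy C: M = 147 kN·m/kg
  alloy A: M = 48.3 kN·m/kg
  alloy D: M = 45.1 kN·m/kg
  alloy F: M = 44.1 kN·m/kg
  alloy S: M = 15.8 kN·m/kg
Alloy C has the largest M.

alloy C, M = 147 kN·m/kg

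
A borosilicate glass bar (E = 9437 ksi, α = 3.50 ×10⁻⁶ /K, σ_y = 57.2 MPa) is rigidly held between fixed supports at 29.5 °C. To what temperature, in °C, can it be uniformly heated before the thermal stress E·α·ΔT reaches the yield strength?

281 °C

E = 9437 ksi = 65.07 GPa.
E·α·ΔT = 57.20 MPa ⇒ ΔT = 57.20 / (65.07×10³ × 3.50×10⁻⁶) = 251.2 K.
T = 29.5 + 251.2 = 280.7 °C.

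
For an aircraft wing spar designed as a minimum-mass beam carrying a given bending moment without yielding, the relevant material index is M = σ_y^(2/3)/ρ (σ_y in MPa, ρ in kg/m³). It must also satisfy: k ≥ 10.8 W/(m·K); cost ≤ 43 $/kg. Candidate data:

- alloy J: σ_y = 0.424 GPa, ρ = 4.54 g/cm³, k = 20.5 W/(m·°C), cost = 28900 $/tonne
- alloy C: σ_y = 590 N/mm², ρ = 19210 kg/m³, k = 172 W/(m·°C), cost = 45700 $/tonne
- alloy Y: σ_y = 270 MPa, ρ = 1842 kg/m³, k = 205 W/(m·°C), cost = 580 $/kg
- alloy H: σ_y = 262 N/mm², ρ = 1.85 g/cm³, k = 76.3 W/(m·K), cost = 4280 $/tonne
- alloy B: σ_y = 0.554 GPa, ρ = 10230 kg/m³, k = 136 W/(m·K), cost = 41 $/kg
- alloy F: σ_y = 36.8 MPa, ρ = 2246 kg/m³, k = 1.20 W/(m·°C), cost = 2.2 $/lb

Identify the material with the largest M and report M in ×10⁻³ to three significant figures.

Screen on constraints: k ≥ 10.8 W/(m·K); cost ≤ 43 $/kg. Survivors: alloy J, alloy H, alloy B.
Normalizing units and computing the index:
  alloy J: σ_y = 424.0 MPa, ρ = 4540 kg/m³
  alloy H: σ_y = 262.0 MPa, ρ = 1850 kg/m³
  alloy B: σ_y = 554.0 MPa, ρ = 10230 kg/m³
  alloy H: M = 22.1×10⁻³
  alloy J: M = 12.4×10⁻³
  alloy B: M = 6.59×10⁻³
Alloy H ranks first.

alloy H, M = 22.1×10⁻³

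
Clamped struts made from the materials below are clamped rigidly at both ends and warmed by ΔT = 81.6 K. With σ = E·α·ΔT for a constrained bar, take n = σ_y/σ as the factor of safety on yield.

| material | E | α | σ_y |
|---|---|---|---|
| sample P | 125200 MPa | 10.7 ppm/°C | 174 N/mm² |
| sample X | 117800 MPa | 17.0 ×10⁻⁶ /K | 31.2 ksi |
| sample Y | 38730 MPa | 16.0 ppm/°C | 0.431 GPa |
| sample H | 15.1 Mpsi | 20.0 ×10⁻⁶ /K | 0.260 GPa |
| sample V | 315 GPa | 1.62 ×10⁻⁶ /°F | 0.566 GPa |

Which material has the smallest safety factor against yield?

sample X

Converting E to GPa, α to ×10⁻⁶/K, σ_y to MPa, then σ and n for each:
  sample P: E = 125.2, α = 10.7, σ_y = 174.0 → σ = 109 MPa, n = 1.59
  sample X: E = 117.8, α = 17.0, σ_y = 215.1 → σ = 163 MPa, n = 1.32
  sample Y: E = 38.73, α = 16.0, σ_y = 431.0 → σ = 50.6 MPa, n = 8.52
  sample H: E = 104.1, α = 20.0, σ_y = 260.0 → σ = 170 MPa, n = 1.53
  sample V: E = 315.0, α = 2.92, σ_y = 566.0 → σ = 75.0 MPa, n = 7.55
Sample X has the lowest safety factor, n = 1.32.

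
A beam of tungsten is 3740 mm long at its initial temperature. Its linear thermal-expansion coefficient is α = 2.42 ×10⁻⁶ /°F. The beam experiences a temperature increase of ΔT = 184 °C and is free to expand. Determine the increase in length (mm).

Convert α: 2.42×10⁻⁶/°F × (9/5) = 4.36×10⁻⁶/K.
ΔL = α·L₀·ΔT = 4.36×10⁻⁶ × 3740 mm × 184.0 K = 3.00 mm.

3.00 mm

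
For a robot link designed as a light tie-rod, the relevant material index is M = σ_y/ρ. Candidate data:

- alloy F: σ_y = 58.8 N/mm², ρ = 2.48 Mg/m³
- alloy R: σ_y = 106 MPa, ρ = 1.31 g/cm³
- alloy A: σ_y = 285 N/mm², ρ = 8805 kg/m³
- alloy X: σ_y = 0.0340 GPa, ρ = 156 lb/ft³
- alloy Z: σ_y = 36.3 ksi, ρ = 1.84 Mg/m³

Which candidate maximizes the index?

alloy Z

Normalizing units and computing the index:
  alloy F: σ_y = 58.80 MPa, ρ = 2480 kg/m³
  alloy R: σ_y = 106.0 MPa, ρ = 1310 kg/m³
  alloy A: σ_y = 285.0 MPa, ρ = 8805 kg/m³
  alloy X: σ_y = 34.00 MPa, ρ = 2499 kg/m³
  alloy Z: σ_y = 250.3 MPa, ρ = 1840 kg/m³
  alloy Z: M = 136 kN·m/kg
  alloy R: M = 80.9 kN·m/kg
  alloy A: M = 32.4 kN·m/kg
  alloy F: M = 23.7 kN·m/kg
  alloy X: M = 13.6 kN·m/kg
Alloy Z has the largest M.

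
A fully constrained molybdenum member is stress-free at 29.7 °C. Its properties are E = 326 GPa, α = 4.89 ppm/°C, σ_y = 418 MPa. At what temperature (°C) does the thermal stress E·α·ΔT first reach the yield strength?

E·α·ΔT = 418.0 MPa ⇒ ΔT = 418.0 / (326.0×10³ × 4.89×10⁻⁶) = 262.2 K.
T = 29.7 + 262.2 = 291.9 °C.

292 °C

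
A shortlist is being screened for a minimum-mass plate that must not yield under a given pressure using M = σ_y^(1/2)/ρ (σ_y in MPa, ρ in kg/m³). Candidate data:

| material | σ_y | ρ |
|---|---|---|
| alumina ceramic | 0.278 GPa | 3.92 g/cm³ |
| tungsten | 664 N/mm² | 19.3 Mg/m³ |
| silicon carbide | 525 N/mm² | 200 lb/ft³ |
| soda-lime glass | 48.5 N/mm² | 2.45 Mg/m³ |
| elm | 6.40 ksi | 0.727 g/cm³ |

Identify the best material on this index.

elm

Convert each candidate to consistent units, then evaluate M:
  alumina ceramic: σ_y = 278.0 MPa, ρ = 3920 kg/m³
  tungsten: σ_y = 664.0 MPa, ρ = 19300 kg/m³
  silicon carbide: σ_y = 525.0 MPa, ρ = 3204 kg/m³
  soda-lime glass: σ_y = 48.50 MPa, ρ = 2450 kg/m³
  elm: σ_y = 44.13 MPa, ρ = 727.0 kg/m³
  elm: M = 9.14×10⁻³
  silicon carbide: M = 7.15×10⁻³
  alumina ceramic: M = 4.25×10⁻³
  soda-lime glass: M = 2.84×10⁻³
  tungsten: M = 1.34×10⁻³
Highest index: elm.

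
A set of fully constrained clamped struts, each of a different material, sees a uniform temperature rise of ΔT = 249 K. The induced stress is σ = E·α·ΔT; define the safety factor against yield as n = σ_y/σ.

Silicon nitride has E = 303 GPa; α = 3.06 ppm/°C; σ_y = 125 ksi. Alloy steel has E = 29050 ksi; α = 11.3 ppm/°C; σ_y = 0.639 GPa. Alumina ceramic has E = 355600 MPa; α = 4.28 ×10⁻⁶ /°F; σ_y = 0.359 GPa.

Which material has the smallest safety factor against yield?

In consistent units (E in GPa, α in ×10⁻⁶/K, σ_y in MPa):
  silicon nitride: E = 303.0, α = 3.06, σ_y = 861.8 → σ = 231 MPa, n = 3.73
  alloy steel: E = 200.3, α = 11.3, σ_y = 639.0 → σ = 564 MPa, n = 1.13
  alumina ceramic: E = 355.6, α = 7.70, σ_y = 359.0 → σ = 682 MPa, n = 0.526
The minimum is alumina ceramic at n = 0.526.

alumina ceramic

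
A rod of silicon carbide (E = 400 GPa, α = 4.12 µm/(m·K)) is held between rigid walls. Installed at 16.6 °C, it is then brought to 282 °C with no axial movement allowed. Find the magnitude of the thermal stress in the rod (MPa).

ΔT = 265.4 K. Constrained thermal stress σ = E·α·ΔT = 400.0×10³ MPa × 4.12×10⁻⁶ × 265.4 = 437 MPa (compressive).

437 MPa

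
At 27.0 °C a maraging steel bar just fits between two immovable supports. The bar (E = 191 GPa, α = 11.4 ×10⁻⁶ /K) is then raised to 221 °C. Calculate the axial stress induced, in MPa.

422 MPa

ΔT = 194.0 K. Constrained thermal stress σ = E·α·ΔT = 191.0×10³ MPa × 11.4×10⁻⁶ × 194.0 = 422 MPa (compressive).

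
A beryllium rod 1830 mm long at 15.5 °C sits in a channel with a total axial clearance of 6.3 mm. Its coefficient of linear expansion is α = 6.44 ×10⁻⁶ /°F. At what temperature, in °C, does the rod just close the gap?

α = 6.44×10⁻⁶/°F × 9/5 = 11.6×10⁻⁶/K.
α·L₀·ΔT = 6.3 mm ⇒ ΔT = 6.3 / (11.6×10⁻⁶ × 1830.0) = 297.0 K.
T = 15.5 + 297.0 = 312.5 °C.

312 °C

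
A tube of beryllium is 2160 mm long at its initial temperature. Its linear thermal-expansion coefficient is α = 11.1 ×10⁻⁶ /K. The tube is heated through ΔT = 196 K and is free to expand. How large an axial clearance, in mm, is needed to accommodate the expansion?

ΔL = α·L₀·ΔT = 11.1×10⁻⁶ × 2160 mm × 196.0 K = 4.70 mm.

4.70 mm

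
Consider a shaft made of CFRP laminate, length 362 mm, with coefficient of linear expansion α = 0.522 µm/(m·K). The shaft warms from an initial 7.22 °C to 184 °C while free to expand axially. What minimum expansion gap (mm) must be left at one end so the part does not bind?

0.0334 mm

ΔT = 184 − 7.22 = 176.8 K.
ΔL = α·L₀·ΔT = 0.522×10⁻⁶ × 362 mm × 176.8 K = 0.0334 mm.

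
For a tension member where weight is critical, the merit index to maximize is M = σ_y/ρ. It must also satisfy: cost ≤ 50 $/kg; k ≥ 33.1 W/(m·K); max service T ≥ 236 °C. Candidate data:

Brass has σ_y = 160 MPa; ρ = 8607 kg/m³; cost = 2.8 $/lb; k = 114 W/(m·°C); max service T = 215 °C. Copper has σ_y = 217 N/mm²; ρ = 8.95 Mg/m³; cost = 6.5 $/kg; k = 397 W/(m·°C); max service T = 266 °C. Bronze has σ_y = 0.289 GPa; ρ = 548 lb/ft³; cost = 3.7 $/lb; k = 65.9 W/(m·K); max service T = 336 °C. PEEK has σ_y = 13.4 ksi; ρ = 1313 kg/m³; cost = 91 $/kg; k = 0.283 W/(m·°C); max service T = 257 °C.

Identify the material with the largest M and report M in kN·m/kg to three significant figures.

Screen on constraints: cost ≤ 50 $/kg; k ≥ 33.1 W/(m·K); max service T ≥ 236 °C. Survivors: copper, bronze.
After converting to SI:
  copper: σ_y = 217.0 MPa, ρ = 8950 kg/m³
  bronze: σ_y = 289.0 MPa, ρ = 8778 kg/m³
  bronze: M = 32.9 kN·m/kg
  copper: M = 24.2 kN·m/kg
Highest index: bronze.

bronze, M = 32.9 kN·m/kg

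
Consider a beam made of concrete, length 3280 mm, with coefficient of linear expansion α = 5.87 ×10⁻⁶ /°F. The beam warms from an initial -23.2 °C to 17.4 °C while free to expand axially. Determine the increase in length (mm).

1.41 mm

Convert α: 5.87×10⁻⁶/°F × (9/5) = 10.6×10⁻⁶/K.
ΔT = 17.4 − (-23.2) = 40.60 K.
ΔL = α·L₀·ΔT = 10.6×10⁻⁶ × 3280 mm × 40.60 K = 1.41 mm.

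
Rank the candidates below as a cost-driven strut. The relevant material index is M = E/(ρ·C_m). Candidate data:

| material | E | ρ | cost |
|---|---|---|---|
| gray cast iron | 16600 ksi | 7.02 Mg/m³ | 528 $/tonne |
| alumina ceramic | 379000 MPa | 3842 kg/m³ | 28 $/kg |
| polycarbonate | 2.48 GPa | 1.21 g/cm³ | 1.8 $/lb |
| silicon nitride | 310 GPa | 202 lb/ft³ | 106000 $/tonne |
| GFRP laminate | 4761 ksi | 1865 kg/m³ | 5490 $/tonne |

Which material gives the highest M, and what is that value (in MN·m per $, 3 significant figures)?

gray cast iron, M = 30.9 MN·m per $

After converting to SI:
  gray cast iron: E = 114.5 GPa, ρ = 7020 kg/m³, cost = 0.5280 $/kg
  alumina ceramic: E = 379.0 GPa, ρ = 3842 kg/m³, cost = 28.00 $/kg
  polycarbonate: E = 2.480 GPa, ρ = 1210 kg/m³, cost = 3.968 $/kg
  silicon nitride: E = 310.0 GPa, ρ = 3236 kg/m³, cost = 106.0 $/kg
  GFRP laminate: E = 32.83 GPa, ρ = 1865 kg/m³, cost = 5.490 $/kg
  gray cast iron: M = 30.9 MN·m per $
  alumina ceramic: M = 3.52 MN·m per $
  GFRP laminate: M = 3.21 MN·m per $
  silicon nitride: M = 0.904 MN·m per $
  polycarbonate: M = 0.516 MN·m per $
Gray cast iron ranks first.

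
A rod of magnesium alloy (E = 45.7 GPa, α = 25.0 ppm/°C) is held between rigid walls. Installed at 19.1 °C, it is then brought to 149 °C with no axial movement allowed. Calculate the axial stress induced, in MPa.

ΔT = 129.9 K. Constrained thermal stress σ = E·α·ΔT = 45.70×10³ MPa × 25.0×10⁻⁶ × 129.9 = 148 MPa (compressive).

148 MPa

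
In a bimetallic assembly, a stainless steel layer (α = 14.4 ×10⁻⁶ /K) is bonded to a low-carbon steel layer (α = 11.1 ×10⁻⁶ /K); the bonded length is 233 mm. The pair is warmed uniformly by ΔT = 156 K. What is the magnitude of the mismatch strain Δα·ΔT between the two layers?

5.15×10⁻⁴

Δα = |14.4 − 11.1|×10⁻⁶/K = 3.30×10⁻⁶/K.
Mismatch strain = Δα·ΔT = 3.30×10⁻⁶ × 156.0 = 5.15×10⁻⁴.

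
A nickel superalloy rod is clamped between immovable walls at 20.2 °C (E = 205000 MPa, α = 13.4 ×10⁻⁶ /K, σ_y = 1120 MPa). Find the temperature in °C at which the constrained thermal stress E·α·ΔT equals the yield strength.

428 °C

E = 205000 MPa = 205.0 GPa.
E·α·ΔT = 1120 MPa ⇒ ΔT = 1120 / (205.0×10³ × 13.4×10⁻⁶) = 407.7 K.
T = 20.2 + 407.7 = 427.9 °C.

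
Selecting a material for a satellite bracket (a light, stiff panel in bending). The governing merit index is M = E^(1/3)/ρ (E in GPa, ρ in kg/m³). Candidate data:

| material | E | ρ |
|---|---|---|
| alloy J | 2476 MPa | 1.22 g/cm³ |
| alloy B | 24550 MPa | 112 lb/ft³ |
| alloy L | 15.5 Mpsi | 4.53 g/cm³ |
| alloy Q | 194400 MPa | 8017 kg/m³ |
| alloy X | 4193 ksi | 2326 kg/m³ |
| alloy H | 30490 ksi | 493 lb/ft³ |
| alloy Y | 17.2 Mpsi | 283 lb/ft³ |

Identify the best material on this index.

Convert each candidate to consistent units, then evaluate M:
  alloy J: E = 2.476 GPa, ρ = 1220 kg/m³
  alloy B: E = 24.55 GPa, ρ = 1794 kg/m³
  alloy L: E = 106.9 GPa, ρ = 4530 kg/m³
  alloy Q: E = 194.4 GPa, ρ = 8017 kg/m³
  alloy X: E = 28.91 GPa, ρ = 2326 kg/m³
  alloy H: E = 210.2 GPa, ρ = 7897 kg/m³
  alloy Y: E = 118.6 GPa, ρ = 4533 kg/m³
  alloy B: M = 1.62×10⁻³
  alloy X: M = 1.32×10⁻³
  alloy J: M = 1.11×10⁻³
  alloy Y: M = 1.08×10⁻³
  alloy L: M = 1.05×10⁻³
  alloy H: M = 0.753×10⁻³
  alloy Q: M = 0.723×10⁻³
The maximum is for alloy B.

alloy B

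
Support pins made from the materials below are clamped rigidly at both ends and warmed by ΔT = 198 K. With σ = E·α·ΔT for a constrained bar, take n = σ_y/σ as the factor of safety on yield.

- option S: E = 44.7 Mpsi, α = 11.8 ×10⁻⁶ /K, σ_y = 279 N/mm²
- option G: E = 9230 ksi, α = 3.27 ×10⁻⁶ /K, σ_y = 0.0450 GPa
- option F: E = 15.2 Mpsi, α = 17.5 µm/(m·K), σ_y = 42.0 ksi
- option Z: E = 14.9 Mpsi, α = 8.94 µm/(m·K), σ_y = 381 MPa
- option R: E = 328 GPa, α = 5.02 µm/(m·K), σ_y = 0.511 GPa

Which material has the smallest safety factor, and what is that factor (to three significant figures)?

option S, n = 0.387

In consistent units (E in GPa, α in ×10⁻⁶/K, σ_y in MPa):
  option S: E = 308.2, α = 11.8, σ_y = 279.0 → σ = 720 MPa, n = 0.387
  option G: E = 63.64, α = 3.27, σ_y = 45.00 → σ = 41.2 MPa, n = 1.09
  option F: E = 104.8, α = 17.5, σ_y = 289.6 → σ = 363 MPa, n = 0.797
  option Z: E = 102.7, α = 8.94, σ_y = 381.0 → σ = 182 MPa, n = 2.10
  option R: E = 328.0, α = 5.02, σ_y = 511.0 → σ = 326 MPa, n = 1.57
Smallest n: option S with n = 0.387.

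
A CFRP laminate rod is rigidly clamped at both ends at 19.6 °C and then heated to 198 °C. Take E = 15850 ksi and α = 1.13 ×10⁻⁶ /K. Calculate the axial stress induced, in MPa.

22.0 MPa

E = 15850 ksi = 109.3 GPa.
ΔT = 178.4 K. Constrained thermal stress σ = E·α·ΔT = 109.3×10³ MPa × 1.13×10⁻⁶ × 178.4 = 22.0 MPa (compressive).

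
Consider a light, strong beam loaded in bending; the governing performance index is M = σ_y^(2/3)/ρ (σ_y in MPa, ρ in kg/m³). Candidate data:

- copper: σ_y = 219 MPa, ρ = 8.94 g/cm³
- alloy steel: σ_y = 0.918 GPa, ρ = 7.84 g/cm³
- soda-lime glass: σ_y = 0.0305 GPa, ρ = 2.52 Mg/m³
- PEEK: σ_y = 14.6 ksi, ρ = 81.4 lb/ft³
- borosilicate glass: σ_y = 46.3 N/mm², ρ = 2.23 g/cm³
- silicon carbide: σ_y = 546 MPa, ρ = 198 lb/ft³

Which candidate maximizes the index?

After converting to SI:
  copper: σ_y = 219.0 MPa, ρ = 8940 kg/m³
  alloy steel: σ_y = 918.0 MPa, ρ = 7840 kg/m³
  soda-lime glass: σ_y = 30.50 MPa, ρ = 2520 kg/m³
  PEEK: σ_y = 100.7 MPa, ρ = 1304 kg/m³
  borosilicate glass: σ_y = 46.30 MPa, ρ = 2230 kg/m³
  silicon carbide: σ_y = 546.0 MPa, ρ = 3172 kg/m³
  silicon carbide: M = 21.1×10⁻³
  PEEK: M = 16.6×10⁻³
  alloy steel: M = 12.0×10⁻³
  borosilicate glass: M = 5.78×10⁻³
  copper: M = 4.06×10⁻³
  soda-lime glass: M = 3.87×10⁻³
Highest index: silicon carbide.

silicon carbide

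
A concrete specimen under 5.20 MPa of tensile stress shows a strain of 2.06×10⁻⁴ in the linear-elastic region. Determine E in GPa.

E = σ/ε = 5.20 MPa / 2.06×10⁻⁴ = 25240 MPa = 25.2 GPa.

25.2 GPa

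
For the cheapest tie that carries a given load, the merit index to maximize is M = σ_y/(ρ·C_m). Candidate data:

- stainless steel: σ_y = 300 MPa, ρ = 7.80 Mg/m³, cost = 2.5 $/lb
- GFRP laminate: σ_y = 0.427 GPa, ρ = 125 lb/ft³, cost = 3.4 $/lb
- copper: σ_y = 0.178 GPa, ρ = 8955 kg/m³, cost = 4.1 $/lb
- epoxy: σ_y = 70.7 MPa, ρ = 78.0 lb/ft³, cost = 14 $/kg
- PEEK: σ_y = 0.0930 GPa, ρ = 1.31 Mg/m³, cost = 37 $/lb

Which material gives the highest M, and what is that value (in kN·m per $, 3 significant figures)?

GFRP laminate, M = 28.5 kN·m per $

Putting every candidate on a common basis:
  stainless steel: σ_y = 300.0 MPa, ρ = 7800 kg/m³, cost = 5.511 $/kg
  GFRP laminate: σ_y = 427.0 MPa, ρ = 2002 kg/m³, cost = 7.496 $/kg
  copper: σ_y = 178.0 MPa, ρ = 8955 kg/m³, cost = 9.039 $/kg
  epoxy: σ_y = 70.70 MPa, ρ = 1249 kg/m³, cost = 14.00 $/kg
  PEEK: σ_y = 93.00 MPa, ρ = 1310 kg/m³, cost = 81.57 $/kg
  GFRP laminate: M = 28.5 kN·m per $
  stainless steel: M = 6.98 kN·m per $
  epoxy: M = 4.04 kN·m per $
  copper: M = 2.20 kN·m per $
  PEEK: M = 0.870 kN·m per $
GFRP laminate has the largest M.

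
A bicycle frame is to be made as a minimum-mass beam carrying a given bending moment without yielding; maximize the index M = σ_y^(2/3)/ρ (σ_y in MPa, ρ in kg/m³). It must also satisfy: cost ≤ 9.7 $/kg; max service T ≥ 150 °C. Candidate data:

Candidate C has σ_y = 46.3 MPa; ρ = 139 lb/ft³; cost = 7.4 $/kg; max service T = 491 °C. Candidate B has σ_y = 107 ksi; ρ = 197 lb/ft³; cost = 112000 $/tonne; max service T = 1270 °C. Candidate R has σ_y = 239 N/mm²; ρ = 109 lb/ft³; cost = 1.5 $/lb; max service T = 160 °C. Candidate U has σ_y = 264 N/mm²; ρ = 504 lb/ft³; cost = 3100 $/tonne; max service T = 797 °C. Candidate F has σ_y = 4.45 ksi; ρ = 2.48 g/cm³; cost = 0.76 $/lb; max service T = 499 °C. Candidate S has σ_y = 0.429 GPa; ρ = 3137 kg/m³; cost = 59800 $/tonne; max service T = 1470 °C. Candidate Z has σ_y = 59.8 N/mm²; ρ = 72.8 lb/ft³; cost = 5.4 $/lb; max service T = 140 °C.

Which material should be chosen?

candidate R

Screen on constraints: cost ≤ 9.7 $/kg; max service T ≥ 150 °C. Survivors: candidate C, candidate R, candidate U, candidate F.
Putting every candidate on a common basis:
  candidate C: σ_y = 46.30 MPa, ρ = 2227 kg/m³
  candidate R: σ_y = 239.0 MPa, ρ = 1746 kg/m³
  candidate U: σ_y = 264.0 MPa, ρ = 8073 kg/m³
  candidate F: σ_y = 30.68 MPa, ρ = 2480 kg/m³
  candidate R: M = 22.1×10⁻³
  candidate C: M = 5.79×10⁻³
  candidate U: M = 5.10×10⁻³
  candidate F: M = 3.95×10⁻³
Candidate R ranks first.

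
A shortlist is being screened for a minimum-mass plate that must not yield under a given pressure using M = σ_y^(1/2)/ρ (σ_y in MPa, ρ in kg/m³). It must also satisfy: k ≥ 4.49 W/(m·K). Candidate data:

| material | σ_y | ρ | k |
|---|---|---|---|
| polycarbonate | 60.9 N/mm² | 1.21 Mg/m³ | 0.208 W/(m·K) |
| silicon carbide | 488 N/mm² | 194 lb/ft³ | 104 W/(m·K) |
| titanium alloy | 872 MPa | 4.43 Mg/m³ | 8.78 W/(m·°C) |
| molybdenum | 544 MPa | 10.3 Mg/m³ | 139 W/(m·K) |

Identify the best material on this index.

Screen on constraints: k ≥ 4.49 W/(m·K). Survivors: silicon carbide, titanium alloy, molybdenum.
Putting every candidate on a common basis:
  silicon carbide: σ_y = 488.0 MPa, ρ = 3108 kg/m³
  titanium alloy: σ_y = 872.0 MPa, ρ = 4430 kg/m³
  molybdenum: σ_y = 544.0 MPa, ρ = 10300 kg/m³
  silicon carbide: M = 7.11×10⁻³
  titanium alloy: M = 6.67×10⁻³
  molybdenum: M = 2.26×10⁻³
Silicon carbide has the largest M.

silicon carbide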